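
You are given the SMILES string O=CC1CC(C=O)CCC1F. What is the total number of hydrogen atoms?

Walk through each heavy atom and fill implicit hydrogens from standard valence (C 4, N 3, O 2, S 2, halogen 1):
  atom 1: O, bond orders sum to 2 (valence 2) → 0 H
  atom 2: C, bond orders sum to 3 (valence 4) → 1 H
  atom 3: C, bond orders sum to 3 (valence 4) → 1 H
  atom 4: C, bond orders sum to 2 (valence 4) → 2 H
  atom 5: C, bond orders sum to 3 (valence 4) → 1 H
  atom 6: C, bond orders sum to 3 (valence 4) → 1 H
  atom 7: O, bond orders sum to 2 (valence 2) → 0 H
  atom 8: C, bond orders sum to 2 (valence 4) → 2 H
  atom 9: C, bond orders sum to 2 (valence 4) → 2 H
  atom 10: C, bond orders sum to 3 (valence 4) → 1 H
  atom 11: F (halogen, monovalent) → 0 H
Total hydrogens: 11.

11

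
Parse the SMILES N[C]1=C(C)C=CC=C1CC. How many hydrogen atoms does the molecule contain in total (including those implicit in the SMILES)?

Walk through each heavy atom and fill implicit hydrogens from standard valence (C 4, N 3, O 2, S 2, halogen 1):
  atom 1: N, bond orders sum to 1 (valence 3) → 2 H
  atom 2: C with explicit H count 0
  atom 3: C, bond orders sum to 4 (valence 4) → 0 H
  atom 4: C, bond orders sum to 1 (valence 4) → 3 H
  atom 5: C, bond orders sum to 3 (valence 4) → 1 H
  atom 6: C, bond orders sum to 3 (valence 4) → 1 H
  atom 7: C, bond orders sum to 3 (valence 4) → 1 H
  atom 8: C, bond orders sum to 4 (valence 4) → 0 H
  atom 9: C, bond orders sum to 2 (valence 4) → 2 H
  atom 10: C, bond orders sum to 1 (valence 4) → 3 H
Total hydrogens: 13.

13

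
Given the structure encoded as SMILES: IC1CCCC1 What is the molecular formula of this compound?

C5H9I

Walk through each heavy atom and fill implicit hydrogens from standard valence (C 4, N 3, O 2, S 2, halogen 1):
  atom 1: I (halogen, monovalent) → 0 H
  atom 2: C, bond orders sum to 3 (valence 4) → 1 H
  atom 3: C, bond orders sum to 2 (valence 4) → 2 H
  atom 4: C, bond orders sum to 2 (valence 4) → 2 H
  atom 5: C, bond orders sum to 2 (valence 4) → 2 H
  atom 6: C, bond orders sum to 2 (valence 4) → 2 H
Totals → C:5, H:9, I:1.
In Hill order: C5H9I.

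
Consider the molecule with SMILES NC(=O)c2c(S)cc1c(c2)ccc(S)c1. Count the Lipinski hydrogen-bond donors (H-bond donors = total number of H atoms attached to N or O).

Donors: find every N or O and count the H atoms it carries.
  atom 1 (N): bond orders sum to 1 → 2 H
  atom 3 (O): bond orders sum to 2 → 0 H
Lipinski HBD = 2.

2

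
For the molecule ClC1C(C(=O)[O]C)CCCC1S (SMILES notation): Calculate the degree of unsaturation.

2

Degree of unsaturation = (number of rings) + (number of π bonds).
Ring closures in the SMILES: 1.
π bonds: 1 double bond (each 1 DoU) → 1 DoU from unsaturation.
Total DoU = 1 + 1 = 2.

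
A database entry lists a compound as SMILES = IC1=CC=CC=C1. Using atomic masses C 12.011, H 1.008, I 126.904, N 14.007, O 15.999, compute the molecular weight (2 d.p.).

First, the molecular formula is C6H5I (counting implicit H from valence).
  C: 6 × 12.011 = 72.066
  H: 5 × 1.008 = 5.040
  I: 1 × 126.904 = 126.904
Sum: 6×12.011 + 5×1.008 + 1×126.904 = 204.010 → 204.01 g/mol.

204.01 g/mol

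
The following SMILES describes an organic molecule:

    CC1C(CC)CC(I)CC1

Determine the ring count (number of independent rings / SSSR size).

1

In SMILES, each pair of matching ring-closure digits denotes one ring-closing bond; the number of such bonds equals the number of independent rings.
Ring-closure bonds here: 1.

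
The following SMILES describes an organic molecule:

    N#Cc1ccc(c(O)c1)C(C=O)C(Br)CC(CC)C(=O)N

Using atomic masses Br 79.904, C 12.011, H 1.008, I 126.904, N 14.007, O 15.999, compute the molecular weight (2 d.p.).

First, the molecular formula is C15H17BrN2O3 (counting implicit H from valence).
  Br: 1 × 79.904 = 79.904
  C: 15 × 12.011 = 180.165
  H: 17 × 1.008 = 17.136
  N: 2 × 14.007 = 28.014
  O: 3 × 15.999 = 47.997
Sum: 1×79.904 + 15×12.011 + 17×1.008 + 2×14.007 + 3×15.999 = 353.216 → 353.22 g/mol.

353.22 g/mol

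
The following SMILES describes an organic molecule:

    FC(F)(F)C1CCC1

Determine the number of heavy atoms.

Every atom symbol written in the SMILES (organic subset) is one heavy atom; implicit H are not written.
Heavy atoms by element → C:5, F:3.
Total: 8.

8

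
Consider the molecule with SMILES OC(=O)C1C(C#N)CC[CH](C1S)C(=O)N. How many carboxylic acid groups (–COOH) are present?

1

The carboxylic acid motif appears at heavy-atom position 2 in the SMILES.
Other groups present: 1 amide, 1 nitrile, 1 thiol.
Carboxylic acid count: 1.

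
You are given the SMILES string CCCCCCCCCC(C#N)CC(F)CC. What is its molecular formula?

C15H28FN

Walk through each heavy atom and fill implicit hydrogens from standard valence (C 4, N 3, O 2, S 2, halogen 1):
  atom 1: C, bond orders sum to 1 (valence 4) → 3 H
  atom 2: C, bond orders sum to 2 (valence 4) → 2 H
  atom 3: C, bond orders sum to 2 (valence 4) → 2 H
  atom 4: C, bond orders sum to 2 (valence 4) → 2 H
  atom 5: C, bond orders sum to 2 (valence 4) → 2 H
  atom 6: C, bond orders sum to 2 (valence 4) → 2 H
  atom 7: C, bond orders sum to 2 (valence 4) → 2 H
  atom 8: C, bond orders sum to 2 (valence 4) → 2 H
  atom 9: C, bond orders sum to 2 (valence 4) → 2 H
  atom 10: C, bond orders sum to 3 (valence 4) → 1 H
  atom 11: C, bond orders sum to 4 (valence 4) → 0 H
  atom 12: N, bond orders sum to 3 (valence 3) → 0 H
  atom 13: C, bond orders sum to 2 (valence 4) → 2 H
  atom 14: C, bond orders sum to 3 (valence 4) → 1 H
  atom 15: F (halogen, monovalent) → 0 H
  atom 16: C, bond orders sum to 2 (valence 4) → 2 H
  atom 17: C, bond orders sum to 1 (valence 4) → 3 H
Totals → C:15, H:28, F:1, N:1.
In Hill order: C15H28FN.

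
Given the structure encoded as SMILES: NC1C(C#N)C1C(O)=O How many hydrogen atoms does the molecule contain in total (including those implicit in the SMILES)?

6

Walk through each heavy atom and fill implicit hydrogens from standard valence (C 4, N 3, O 2, S 2, halogen 1):
  atom 1: N, bond orders sum to 1 (valence 3) → 2 H
  atom 2: C, bond orders sum to 3 (valence 4) → 1 H
  atom 3: C, bond orders sum to 3 (valence 4) → 1 H
  atom 4: C, bond orders sum to 4 (valence 4) → 0 H
  atom 5: N, bond orders sum to 3 (valence 3) → 0 H
  atom 6: C, bond orders sum to 3 (valence 4) → 1 H
  atom 7: C, bond orders sum to 4 (valence 4) → 0 H
  atom 8: O, bond orders sum to 1 (valence 2) → 1 H
  atom 9: O, bond orders sum to 2 (valence 2) → 0 H
Total hydrogens: 6.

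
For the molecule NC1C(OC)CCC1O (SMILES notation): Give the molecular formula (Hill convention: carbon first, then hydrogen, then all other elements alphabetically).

C6H13NO2

Walk through each heavy atom and fill implicit hydrogens from standard valence (C 4, N 3, O 2, S 2, halogen 1):
  atom 1: N, bond orders sum to 1 (valence 3) → 2 H
  atom 2: C, bond orders sum to 3 (valence 4) → 1 H
  atom 3: C, bond orders sum to 3 (valence 4) → 1 H
  atom 4: O, bond orders sum to 2 (valence 2) → 0 H
  atom 5: C, bond orders sum to 1 (valence 4) → 3 H
  atom 6: C, bond orders sum to 2 (valence 4) → 2 H
  atom 7: C, bond orders sum to 2 (valence 4) → 2 H
  atom 8: C, bond orders sum to 3 (valence 4) → 1 H
  atom 9: O, bond orders sum to 1 (valence 2) → 1 H
Totals → C:6, H:13, N:1, O:2.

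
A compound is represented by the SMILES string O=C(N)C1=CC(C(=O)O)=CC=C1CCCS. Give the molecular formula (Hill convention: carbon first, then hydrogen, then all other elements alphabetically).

Walk through each heavy atom and fill implicit hydrogens from standard valence (C 4, N 3, O 2, S 2, halogen 1):
  atom 1: O, bond orders sum to 2 (valence 2) → 0 H
  atom 2: C, bond orders sum to 4 (valence 4) → 0 H
  atom 3: N, bond orders sum to 1 (valence 3) → 2 H
  atom 4: C, bond orders sum to 4 (valence 4) → 0 H
  atom 5: C, bond orders sum to 3 (valence 4) → 1 H
  atom 6: C, bond orders sum to 4 (valence 4) → 0 H
  atom 7: C, bond orders sum to 4 (valence 4) → 0 H
  atom 8: O, bond orders sum to 2 (valence 2) → 0 H
  atom 9: O, bond orders sum to 1 (valence 2) → 1 H
  atom 10: C, bond orders sum to 3 (valence 4) → 1 H
  atom 11: C, bond orders sum to 3 (valence 4) → 1 H
  atom 12: C, bond orders sum to 4 (valence 4) → 0 H
  atom 13: C, bond orders sum to 2 (valence 4) → 2 H
  atom 14: C, bond orders sum to 2 (valence 4) → 2 H
  atom 15: C, bond orders sum to 2 (valence 4) → 2 H
  atom 16: S, bond orders sum to 1 (valence 2) → 1 H
Totals → C:11, H:13, N:1, O:3, S:1.

C11H13NO3S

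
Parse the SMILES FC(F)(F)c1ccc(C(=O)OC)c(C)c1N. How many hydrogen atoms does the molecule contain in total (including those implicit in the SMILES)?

10

Walk through each heavy atom and fill implicit hydrogens from standard valence (C 4, N 3, O 2, S 2, halogen 1); for lowercase aromatic atoms, an aromatic c carries 1 H when it has two neighbours and 0 H with three, and aromatic n carries 0 H:
  atom 1: F (halogen, monovalent) → 0 H
  atom 2: C, bond orders sum to 4 (valence 4) → 0 H
  atom 3: F (halogen, monovalent) → 0 H
  atom 4: F (halogen, monovalent) → 0 H
  atom 5: aromatic c, 3 neighbours → 0 H
  atom 6: aromatic c, 2 neighbours → 1 H
  atom 7: aromatic c, 2 neighbours → 1 H
  atom 8: aromatic c, 3 neighbours → 0 H
  atom 9: C, bond orders sum to 4 (valence 4) → 0 H
  atom 10: O, bond orders sum to 2 (valence 2) → 0 H
  atom 11: O, bond orders sum to 2 (valence 2) → 0 H
  atom 12: C, bond orders sum to 1 (valence 4) → 3 H
  atom 13: aromatic c, 3 neighbours → 0 H
  atom 14: C, bond orders sum to 1 (valence 4) → 3 H
  atom 15: aromatic c, 3 neighbours → 0 H
  atom 16: N, bond orders sum to 1 (valence 3) → 2 H
Total hydrogens: 10.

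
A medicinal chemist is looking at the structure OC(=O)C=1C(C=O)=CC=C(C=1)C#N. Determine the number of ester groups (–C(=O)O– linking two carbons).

0

Scan the SMILES for the ester motif — none present.
Groups that are present: 1 aldehyde, 1 carboxylic acid, 1 nitrile.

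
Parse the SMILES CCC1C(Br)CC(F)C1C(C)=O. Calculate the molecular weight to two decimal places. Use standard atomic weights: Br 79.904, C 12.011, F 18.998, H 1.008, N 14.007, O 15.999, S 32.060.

First, the molecular formula is C9H14BrFO (counting implicit H from valence).
  Br: 1 × 79.904 = 79.904
  C: 9 × 12.011 = 108.099
  F: 1 × 18.998 = 18.998
  H: 14 × 1.008 = 14.112
  O: 1 × 15.999 = 15.999
Sum: 1×79.904 + 9×12.011 + 1×18.998 + 14×1.008 + 1×15.999 = 237.112 → 237.11 g/mol.

237.11 g/mol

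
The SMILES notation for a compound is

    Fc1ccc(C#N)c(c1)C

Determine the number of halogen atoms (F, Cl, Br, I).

Halogen atoms appear at heavy-atom position 1 (1×F).
Other groups present: 1 nitrile.
Halogen count: 1.

1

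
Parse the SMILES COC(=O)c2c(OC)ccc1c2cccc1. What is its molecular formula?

Walk through each heavy atom and fill implicit hydrogens from standard valence (C 4, N 3, O 2, S 2, halogen 1); for lowercase aromatic atoms, an aromatic c carries 1 H when it has two neighbours and 0 H with three, and aromatic n carries 0 H:
  atom 1: C, bond orders sum to 1 (valence 4) → 3 H
  atom 2: O, bond orders sum to 2 (valence 2) → 0 H
  atom 3: C, bond orders sum to 4 (valence 4) → 0 H
  atom 4: O, bond orders sum to 2 (valence 2) → 0 H
  atom 5: aromatic c, 3 neighbours → 0 H
  atom 6: aromatic c, 3 neighbours → 0 H
  atom 7: O, bond orders sum to 2 (valence 2) → 0 H
  atom 8: C, bond orders sum to 1 (valence 4) → 3 H
  atom 9: aromatic c, 2 neighbours → 1 H
  atom 10: aromatic c, 2 neighbours → 1 H
  atom 11: aromatic c, 3 neighbours → 0 H
  atom 12: aromatic c, 3 neighbours → 0 H
  atom 13: aromatic c, 2 neighbours → 1 H
  atom 14: aromatic c, 2 neighbours → 1 H
  atom 15: aromatic c, 2 neighbours → 1 H
  atom 16: aromatic c, 2 neighbours → 1 H
Totals → C:13, H:12, O:3.

C13H12O3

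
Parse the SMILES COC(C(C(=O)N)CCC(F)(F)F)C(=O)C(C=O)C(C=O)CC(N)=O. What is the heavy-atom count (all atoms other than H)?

Every atom symbol written in the SMILES (organic subset) is one heavy atom; implicit H are not written.
Heavy atoms by element → C:14, F:3, N:2, O:6.
Total: 25.

25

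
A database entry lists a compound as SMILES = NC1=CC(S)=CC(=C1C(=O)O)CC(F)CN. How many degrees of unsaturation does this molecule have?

Degree of unsaturation = (number of rings) + (number of π bonds).
Ring closures in the SMILES: 1.
π bonds: 4 double bonds (each 1 DoU) → 4 DoU from unsaturation.
Total DoU = 1 + 4 = 5.

5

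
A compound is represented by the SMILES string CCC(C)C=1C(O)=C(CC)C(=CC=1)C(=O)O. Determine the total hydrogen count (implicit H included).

18

Walk through each heavy atom and fill implicit hydrogens from standard valence (C 4, N 3, O 2, S 2, halogen 1):
  atom 1: C, bond orders sum to 1 (valence 4) → 3 H
  atom 2: C, bond orders sum to 2 (valence 4) → 2 H
  atom 3: C, bond orders sum to 3 (valence 4) → 1 H
  atom 4: C, bond orders sum to 1 (valence 4) → 3 H
  atom 5: C, bond orders sum to 4 (valence 4) → 0 H
  atom 6: C, bond orders sum to 4 (valence 4) → 0 H
  atom 7: O, bond orders sum to 1 (valence 2) → 1 H
  atom 8: C, bond orders sum to 4 (valence 4) → 0 H
  atom 9: C, bond orders sum to 2 (valence 4) → 2 H
  atom 10: C, bond orders sum to 1 (valence 4) → 3 H
  atom 11: C, bond orders sum to 4 (valence 4) → 0 H
  atom 12: C, bond orders sum to 3 (valence 4) → 1 H
  atom 13: C, bond orders sum to 3 (valence 4) → 1 H
  atom 14: C, bond orders sum to 4 (valence 4) → 0 H
  atom 15: O, bond orders sum to 2 (valence 2) → 0 H
  atom 16: O, bond orders sum to 1 (valence 2) → 1 H
Total hydrogens: 18.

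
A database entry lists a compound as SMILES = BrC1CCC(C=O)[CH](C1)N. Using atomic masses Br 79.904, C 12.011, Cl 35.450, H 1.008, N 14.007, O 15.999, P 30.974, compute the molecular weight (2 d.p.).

206.08 g/mol

First, the molecular formula is C7H12BrNO (counting implicit H from valence).
  Br: 1 × 79.904 = 79.904
  C: 7 × 12.011 = 84.077
  H: 12 × 1.008 = 12.096
  N: 1 × 14.007 = 14.007
  O: 1 × 15.999 = 15.999
Sum: 1×79.904 + 7×12.011 + 12×1.008 + 1×14.007 + 1×15.999 = 206.083 → 206.08 g/mol.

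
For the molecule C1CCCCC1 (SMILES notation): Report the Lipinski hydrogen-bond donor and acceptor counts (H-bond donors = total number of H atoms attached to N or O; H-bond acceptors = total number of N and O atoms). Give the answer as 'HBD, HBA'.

Donors: find every N or O and count the H atoms it carries.
  (no N or O atoms present)
Lipinski HBD = 0.
Acceptors: N atoms = 0, O atoms = 0 → HBA = 0.

0, 0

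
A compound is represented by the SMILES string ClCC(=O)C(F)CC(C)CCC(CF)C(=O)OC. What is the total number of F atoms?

Scan the SMILES for F atoms (remember two-letter symbols like Cl and Br are single atoms).
Fluorine count: 2.

2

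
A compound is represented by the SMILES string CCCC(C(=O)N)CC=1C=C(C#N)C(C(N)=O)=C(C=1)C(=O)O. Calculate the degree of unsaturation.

Degree of unsaturation = (number of rings) + (number of π bonds).
Ring closures in the SMILES: 1.
π bonds: 6 double bonds (each 1 DoU), 1 triple bond (each 2 DoU) → 8 DoU from unsaturation.
Total DoU = 1 + 8 = 9.

9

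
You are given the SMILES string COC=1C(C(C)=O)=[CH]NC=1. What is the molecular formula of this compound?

C7H9NO2

Walk through each heavy atom and fill implicit hydrogens from standard valence (C 4, N 3, O 2, S 2, halogen 1):
  atom 1: C, bond orders sum to 1 (valence 4) → 3 H
  atom 2: O, bond orders sum to 2 (valence 2) → 0 H
  atom 3: C, bond orders sum to 4 (valence 4) → 0 H
  atom 4: C, bond orders sum to 4 (valence 4) → 0 H
  atom 5: C, bond orders sum to 4 (valence 4) → 0 H
  atom 6: C, bond orders sum to 1 (valence 4) → 3 H
  atom 7: O, bond orders sum to 2 (valence 2) → 0 H
  atom 8: C with explicit H count 1
  atom 9: N, bond orders sum to 2 (valence 3) → 1 H
  atom 10: C, bond orders sum to 3 (valence 4) → 1 H
Totals → C:7, H:9, N:1, O:2.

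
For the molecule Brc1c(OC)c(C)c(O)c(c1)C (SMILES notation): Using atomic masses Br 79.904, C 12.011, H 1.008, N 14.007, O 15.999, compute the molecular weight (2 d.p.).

231.09 g/mol

First, the molecular formula is C9H11BrO2 (counting implicit H from valence).
  Br: 1 × 79.904 = 79.904
  C: 9 × 12.011 = 108.099
  H: 11 × 1.008 = 11.088
  O: 2 × 15.999 = 31.998
Sum: 1×79.904 + 9×12.011 + 11×1.008 + 2×15.999 = 231.089 → 231.09 g/mol.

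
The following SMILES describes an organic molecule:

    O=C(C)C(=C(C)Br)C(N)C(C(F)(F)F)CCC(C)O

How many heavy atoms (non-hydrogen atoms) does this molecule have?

Every atom symbol written in the SMILES (organic subset) is one heavy atom; implicit H are not written.
Heavy atoms by element → Br:1, C:12, F:3, N:1, O:2.
Total: 19.

19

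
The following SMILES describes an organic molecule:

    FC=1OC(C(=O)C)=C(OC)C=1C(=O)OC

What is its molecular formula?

C9H9FO5

Walk through each heavy atom and fill implicit hydrogens from standard valence (C 4, N 3, O 2, S 2, halogen 1):
  atom 1: F (halogen, monovalent) → 0 H
  atom 2: C, bond orders sum to 4 (valence 4) → 0 H
  atom 3: O, bond orders sum to 2 (valence 2) → 0 H
  atom 4: C, bond orders sum to 4 (valence 4) → 0 H
  atom 5: C, bond orders sum to 4 (valence 4) → 0 H
  atom 6: O, bond orders sum to 2 (valence 2) → 0 H
  atom 7: C, bond orders sum to 1 (valence 4) → 3 H
  atom 8: C, bond orders sum to 4 (valence 4) → 0 H
  atom 9: O, bond orders sum to 2 (valence 2) → 0 H
  atom 10: C, bond orders sum to 1 (valence 4) → 3 H
  atom 11: C, bond orders sum to 4 (valence 4) → 0 H
  atom 12: C, bond orders sum to 4 (valence 4) → 0 H
  atom 13: O, bond orders sum to 2 (valence 2) → 0 H
  atom 14: O, bond orders sum to 2 (valence 2) → 0 H
  atom 15: C, bond orders sum to 1 (valence 4) → 3 H
Totals → C:9, H:9, F:1, O:5.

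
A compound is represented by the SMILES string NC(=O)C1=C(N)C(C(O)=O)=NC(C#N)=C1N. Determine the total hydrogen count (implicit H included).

7

Walk through each heavy atom and fill implicit hydrogens from standard valence (C 4, N 3, O 2, S 2, halogen 1):
  atom 1: N, bond orders sum to 1 (valence 3) → 2 H
  atom 2: C, bond orders sum to 4 (valence 4) → 0 H
  atom 3: O, bond orders sum to 2 (valence 2) → 0 H
  atom 4: C, bond orders sum to 4 (valence 4) → 0 H
  atom 5: C, bond orders sum to 4 (valence 4) → 0 H
  atom 6: N, bond orders sum to 1 (valence 3) → 2 H
  atom 7: C, bond orders sum to 4 (valence 4) → 0 H
  atom 8: C, bond orders sum to 4 (valence 4) → 0 H
  atom 9: O, bond orders sum to 1 (valence 2) → 1 H
  atom 10: O, bond orders sum to 2 (valence 2) → 0 H
  atom 11: N, bond orders sum to 3 (valence 3) → 0 H
  atom 12: C, bond orders sum to 4 (valence 4) → 0 H
  atom 13: C, bond orders sum to 4 (valence 4) → 0 H
  atom 14: N, bond orders sum to 3 (valence 3) → 0 H
  atom 15: C, bond orders sum to 4 (valence 4) → 0 H
  atom 16: N, bond orders sum to 1 (valence 3) → 2 H
Total hydrogens: 7.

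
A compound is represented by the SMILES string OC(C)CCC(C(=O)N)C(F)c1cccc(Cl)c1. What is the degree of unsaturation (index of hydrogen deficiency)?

Molecular formula: C13H17ClFNO2.
DoU = (2C + 2 + N − H − X) / 2, where X is the halogen count and O/S are ignored.
    = (2·13 + 2 + 1 − 17 − 2) / 2 = 10 / 2 = 5.

5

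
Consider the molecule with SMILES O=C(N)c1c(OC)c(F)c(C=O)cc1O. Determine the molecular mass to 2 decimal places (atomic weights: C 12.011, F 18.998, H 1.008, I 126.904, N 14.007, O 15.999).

First, the molecular formula is C9H8FNO4 (counting implicit H from valence).
  C: 9 × 12.011 = 108.099
  F: 1 × 18.998 = 18.998
  H: 8 × 1.008 = 8.064
  N: 1 × 14.007 = 14.007
  O: 4 × 15.999 = 63.996
Sum: 9×12.011 + 1×18.998 + 8×1.008 + 1×14.007 + 4×15.999 = 213.164 → 213.16 g/mol.

213.16 g/mol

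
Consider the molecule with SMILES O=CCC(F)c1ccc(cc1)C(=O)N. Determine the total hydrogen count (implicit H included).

10

Walk through each heavy atom and fill implicit hydrogens from standard valence (C 4, N 3, O 2, S 2, halogen 1); for lowercase aromatic atoms, an aromatic c carries 1 H when it has two neighbours and 0 H with three, and aromatic n carries 0 H:
  atom 1: O, bond orders sum to 2 (valence 2) → 0 H
  atom 2: C, bond orders sum to 3 (valence 4) → 1 H
  atom 3: C, bond orders sum to 2 (valence 4) → 2 H
  atom 4: C, bond orders sum to 3 (valence 4) → 1 H
  atom 5: F (halogen, monovalent) → 0 H
  atom 6: aromatic c, 3 neighbours → 0 H
  atom 7: aromatic c, 2 neighbours → 1 H
  atom 8: aromatic c, 2 neighbours → 1 H
  atom 9: aromatic c, 3 neighbours → 0 H
  atom 10: aromatic c, 2 neighbours → 1 H
  atom 11: aromatic c, 2 neighbours → 1 H
  atom 12: C, bond orders sum to 4 (valence 4) → 0 H
  atom 13: O, bond orders sum to 2 (valence 2) → 0 H
  atom 14: N, bond orders sum to 1 (valence 3) → 2 H
Total hydrogens: 10.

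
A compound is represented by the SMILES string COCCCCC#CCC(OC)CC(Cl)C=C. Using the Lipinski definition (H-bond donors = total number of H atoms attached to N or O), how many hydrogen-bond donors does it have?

Donors: find every N or O and count the H atoms it carries.
  atom 2 (O): bond orders sum to 2 → 0 H
  atom 11 (O): bond orders sum to 2 → 0 H
Lipinski HBD = 0.

0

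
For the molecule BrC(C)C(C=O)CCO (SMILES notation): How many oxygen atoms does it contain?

2

Scan the SMILES for O atoms (remember two-letter symbols like Cl and Br are single atoms).
Oxygen count: 2.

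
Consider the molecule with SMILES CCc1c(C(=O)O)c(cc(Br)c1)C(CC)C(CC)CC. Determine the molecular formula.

C17H25BrO2

Walk through each heavy atom and fill implicit hydrogens from standard valence (C 4, N 3, O 2, S 2, halogen 1); for lowercase aromatic atoms, an aromatic c carries 1 H when it has two neighbours and 0 H with three, and aromatic n carries 0 H:
  atom 1: C, bond orders sum to 1 (valence 4) → 3 H
  atom 2: C, bond orders sum to 2 (valence 4) → 2 H
  atom 3: aromatic c, 3 neighbours → 0 H
  atom 4: aromatic c, 3 neighbours → 0 H
  atom 5: C, bond orders sum to 4 (valence 4) → 0 H
  atom 6: O, bond orders sum to 2 (valence 2) → 0 H
  atom 7: O, bond orders sum to 1 (valence 2) → 1 H
  atom 8: aromatic c, 3 neighbours → 0 H
  atom 9: aromatic c, 2 neighbours → 1 H
  atom 10: aromatic c, 3 neighbours → 0 H
  atom 11: Br (halogen, monovalent) → 0 H
  atom 12: aromatic c, 2 neighbours → 1 H
  atom 13: C, bond orders sum to 3 (valence 4) → 1 H
  atom 14: C, bond orders sum to 2 (valence 4) → 2 H
  atom 15: C, bond orders sum to 1 (valence 4) → 3 H
  atom 16: C, bond orders sum to 3 (valence 4) → 1 H
  atom 17: C, bond orders sum to 2 (valence 4) → 2 H
  atom 18: C, bond orders sum to 1 (valence 4) → 3 H
  atom 19: C, bond orders sum to 2 (valence 4) → 2 H
  atom 20: C, bond orders sum to 1 (valence 4) → 3 H
Totals → C:17, H:25, Br:1, O:2.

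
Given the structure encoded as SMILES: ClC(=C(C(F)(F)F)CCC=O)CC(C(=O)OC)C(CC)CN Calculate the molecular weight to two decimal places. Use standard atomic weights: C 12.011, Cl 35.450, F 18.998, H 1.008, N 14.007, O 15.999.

343.77 g/mol

First, the molecular formula is C14H21ClF3NO3 (counting implicit H from valence).
  C: 14 × 12.011 = 168.154
  Cl: 1 × 35.450 = 35.450
  F: 3 × 18.998 = 56.994
  H: 21 × 1.008 = 21.168
  N: 1 × 14.007 = 14.007
  O: 3 × 15.999 = 47.997
Sum: 14×12.011 + 1×35.450 + 3×18.998 + 21×1.008 + 1×14.007 + 3×15.999 = 343.770 → 343.77 g/mol.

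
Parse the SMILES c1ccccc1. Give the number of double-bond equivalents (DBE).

Molecular formula: C6H6.
DoU = (2C + 2 + N − H − X) / 2, where X is the halogen count and O/S are ignored.
    = (2·6 + 2 + 0 − 6 − 0) / 2 = 8 / 2 = 4.

4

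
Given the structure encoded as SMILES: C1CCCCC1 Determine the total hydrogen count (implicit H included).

Walk through each heavy atom and fill implicit hydrogens from standard valence (C 4, N 3, O 2, S 2, halogen 1):
  atom 1: C, bond orders sum to 2 (valence 4) → 2 H
  atom 2: C, bond orders sum to 2 (valence 4) → 2 H
  atom 3: C, bond orders sum to 2 (valence 4) → 2 H
  atom 4: C, bond orders sum to 2 (valence 4) → 2 H
  atom 5: C, bond orders sum to 2 (valence 4) → 2 H
  atom 6: C, bond orders sum to 2 (valence 4) → 2 H
Total hydrogens: 12.

12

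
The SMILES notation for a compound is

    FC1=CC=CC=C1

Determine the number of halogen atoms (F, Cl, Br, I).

1

Halogen atoms appear at heavy-atom position 1 (1×F).
Halogen count: 1.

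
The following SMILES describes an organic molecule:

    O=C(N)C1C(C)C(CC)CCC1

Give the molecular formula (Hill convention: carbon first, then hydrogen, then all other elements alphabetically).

Walk through each heavy atom and fill implicit hydrogens from standard valence (C 4, N 3, O 2, S 2, halogen 1):
  atom 1: O, bond orders sum to 2 (valence 2) → 0 H
  atom 2: C, bond orders sum to 4 (valence 4) → 0 H
  atom 3: N, bond orders sum to 1 (valence 3) → 2 H
  atom 4: C, bond orders sum to 3 (valence 4) → 1 H
  atom 5: C, bond orders sum to 3 (valence 4) → 1 H
  atom 6: C, bond orders sum to 1 (valence 4) → 3 H
  atom 7: C, bond orders sum to 3 (valence 4) → 1 H
  atom 8: C, bond orders sum to 2 (valence 4) → 2 H
  atom 9: C, bond orders sum to 1 (valence 4) → 3 H
  atom 10: C, bond orders sum to 2 (valence 4) → 2 H
  atom 11: C, bond orders sum to 2 (valence 4) → 2 H
  atom 12: C, bond orders sum to 2 (valence 4) → 2 H
Totals → C:10, H:19, N:1, O:1.

C10H19NO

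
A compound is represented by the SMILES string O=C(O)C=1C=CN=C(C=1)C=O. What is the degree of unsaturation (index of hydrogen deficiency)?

6

Molecular formula: C7H5NO3.
DoU = (2C + 2 + N − H − X) / 2, where X is the halogen count and O/S are ignored.
    = (2·7 + 2 + 1 − 5 − 0) / 2 = 12 / 2 = 6.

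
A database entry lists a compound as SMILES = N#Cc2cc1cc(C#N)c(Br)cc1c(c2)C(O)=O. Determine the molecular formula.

C13H5BrN2O2

Walk through each heavy atom and fill implicit hydrogens from standard valence (C 4, N 3, O 2, S 2, halogen 1); for lowercase aromatic atoms, an aromatic c carries 1 H when it has two neighbours and 0 H with three, and aromatic n carries 0 H:
  atom 1: N, bond orders sum to 3 (valence 3) → 0 H
  atom 2: C, bond orders sum to 4 (valence 4) → 0 H
  atom 3: aromatic c, 3 neighbours → 0 H
  atom 4: aromatic c, 2 neighbours → 1 H
  atom 5: aromatic c, 3 neighbours → 0 H
  atom 6: aromatic c, 2 neighbours → 1 H
  atom 7: aromatic c, 3 neighbours → 0 H
  atom 8: C, bond orders sum to 4 (valence 4) → 0 H
  atom 9: N, bond orders sum to 3 (valence 3) → 0 H
  atom 10: aromatic c, 3 neighbours → 0 H
  atom 11: Br (halogen, monovalent) → 0 H
  atom 12: aromatic c, 2 neighbours → 1 H
  atom 13: aromatic c, 3 neighbours → 0 H
  atom 14: aromatic c, 3 neighbours → 0 H
  atom 15: aromatic c, 2 neighbours → 1 H
  atom 16: C, bond orders sum to 4 (valence 4) → 0 H
  atom 17: O, bond orders sum to 1 (valence 2) → 1 H
  atom 18: O, bond orders sum to 2 (valence 2) → 0 H
Totals → C:13, H:5, Br:1, N:2, O:2.
In Hill order: C13H5BrN2O2.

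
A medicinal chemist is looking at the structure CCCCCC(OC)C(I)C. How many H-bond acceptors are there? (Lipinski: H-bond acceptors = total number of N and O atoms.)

1

N atoms: 0; O atoms: 1.
Lipinski HBA = 0 + 1 = 1.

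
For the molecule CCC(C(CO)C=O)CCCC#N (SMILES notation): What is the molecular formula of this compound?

C10H17NO2

Walk through each heavy atom and fill implicit hydrogens from standard valence (C 4, N 3, O 2, S 2, halogen 1):
  atom 1: C, bond orders sum to 1 (valence 4) → 3 H
  atom 2: C, bond orders sum to 2 (valence 4) → 2 H
  atom 3: C, bond orders sum to 3 (valence 4) → 1 H
  atom 4: C, bond orders sum to 3 (valence 4) → 1 H
  atom 5: C, bond orders sum to 2 (valence 4) → 2 H
  atom 6: O, bond orders sum to 1 (valence 2) → 1 H
  atom 7: C, bond orders sum to 3 (valence 4) → 1 H
  atom 8: O, bond orders sum to 2 (valence 2) → 0 H
  atom 9: C, bond orders sum to 2 (valence 4) → 2 H
  atom 10: C, bond orders sum to 2 (valence 4) → 2 H
  atom 11: C, bond orders sum to 2 (valence 4) → 2 H
  atom 12: C, bond orders sum to 4 (valence 4) → 0 H
  atom 13: N, bond orders sum to 3 (valence 3) → 0 H
Totals → C:10, H:17, N:1, O:2.
In Hill order: C10H17NO2.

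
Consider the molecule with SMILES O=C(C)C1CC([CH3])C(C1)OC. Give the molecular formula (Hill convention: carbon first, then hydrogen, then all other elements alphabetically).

Walk through each heavy atom and fill implicit hydrogens from standard valence (C 4, N 3, O 2, S 2, halogen 1):
  atom 1: O, bond orders sum to 2 (valence 2) → 0 H
  atom 2: C, bond orders sum to 4 (valence 4) → 0 H
  atom 3: C, bond orders sum to 1 (valence 4) → 3 H
  atom 4: C, bond orders sum to 3 (valence 4) → 1 H
  atom 5: C, bond orders sum to 2 (valence 4) → 2 H
  atom 6: C, bond orders sum to 3 (valence 4) → 1 H
  atom 7: C with explicit H count 3
  atom 8: C, bond orders sum to 3 (valence 4) → 1 H
  atom 9: C, bond orders sum to 2 (valence 4) → 2 H
  atom 10: O, bond orders sum to 2 (valence 2) → 0 H
  atom 11: C, bond orders sum to 1 (valence 4) → 3 H
Totals → C:9, H:16, O:2.

C9H16O2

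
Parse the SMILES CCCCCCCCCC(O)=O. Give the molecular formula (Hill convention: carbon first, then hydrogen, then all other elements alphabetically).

C10H20O2

Walk through each heavy atom and fill implicit hydrogens from standard valence (C 4, N 3, O 2, S 2, halogen 1):
  atom 1: C, bond orders sum to 1 (valence 4) → 3 H
  atom 2: C, bond orders sum to 2 (valence 4) → 2 H
  atom 3: C, bond orders sum to 2 (valence 4) → 2 H
  atom 4: C, bond orders sum to 2 (valence 4) → 2 H
  atom 5: C, bond orders sum to 2 (valence 4) → 2 H
  atom 6: C, bond orders sum to 2 (valence 4) → 2 H
  atom 7: C, bond orders sum to 2 (valence 4) → 2 H
  atom 8: C, bond orders sum to 2 (valence 4) → 2 H
  atom 9: C, bond orders sum to 2 (valence 4) → 2 H
  atom 10: C, bond orders sum to 4 (valence 4) → 0 H
  atom 11: O, bond orders sum to 1 (valence 2) → 1 H
  atom 12: O, bond orders sum to 2 (valence 2) → 0 H
Totals → C:10, H:20, O:2.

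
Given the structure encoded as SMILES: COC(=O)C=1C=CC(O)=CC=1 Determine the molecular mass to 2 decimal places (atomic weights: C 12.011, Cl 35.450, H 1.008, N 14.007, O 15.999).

152.15 g/mol

First, the molecular formula is C8H8O3 (counting implicit H from valence).
  C: 8 × 12.011 = 96.088
  H: 8 × 1.008 = 8.064
  O: 3 × 15.999 = 47.997
Sum: 8×12.011 + 8×1.008 + 3×15.999 = 152.149 → 152.15 g/mol.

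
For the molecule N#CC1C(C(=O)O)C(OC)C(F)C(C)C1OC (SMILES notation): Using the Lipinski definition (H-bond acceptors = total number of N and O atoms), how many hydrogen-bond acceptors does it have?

N atoms: 1; O atoms: 4.
Lipinski HBA = 1 + 4 = 5.

5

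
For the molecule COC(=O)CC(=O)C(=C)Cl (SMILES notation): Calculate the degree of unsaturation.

3

Degree of unsaturation = (number of rings) + (number of π bonds).
Ring closures in the SMILES: 0.
π bonds: 3 double bonds (each 1 DoU) → 3 DoU from unsaturation.
Total DoU = 0 + 3 = 3.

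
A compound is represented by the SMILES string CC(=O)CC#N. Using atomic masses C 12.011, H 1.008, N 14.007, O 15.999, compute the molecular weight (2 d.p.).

83.09 g/mol

First, the molecular formula is C4H5NO (counting implicit H from valence).
  C: 4 × 12.011 = 48.044
  H: 5 × 1.008 = 5.040
  N: 1 × 14.007 = 14.007
  O: 1 × 15.999 = 15.999
Sum: 4×12.011 + 5×1.008 + 1×14.007 + 1×15.999 = 83.090 → 83.09 g/mol.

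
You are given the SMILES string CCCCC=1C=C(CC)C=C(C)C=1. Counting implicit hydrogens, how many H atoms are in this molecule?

20

Walk through each heavy atom and fill implicit hydrogens from standard valence (C 4, N 3, O 2, S 2, halogen 1):
  atom 1: C, bond orders sum to 1 (valence 4) → 3 H
  atom 2: C, bond orders sum to 2 (valence 4) → 2 H
  atom 3: C, bond orders sum to 2 (valence 4) → 2 H
  atom 4: C, bond orders sum to 2 (valence 4) → 2 H
  atom 5: C, bond orders sum to 4 (valence 4) → 0 H
  atom 6: C, bond orders sum to 3 (valence 4) → 1 H
  atom 7: C, bond orders sum to 4 (valence 4) → 0 H
  atom 8: C, bond orders sum to 2 (valence 4) → 2 H
  atom 9: C, bond orders sum to 1 (valence 4) → 3 H
  atom 10: C, bond orders sum to 3 (valence 4) → 1 H
  atom 11: C, bond orders sum to 4 (valence 4) → 0 H
  atom 12: C, bond orders sum to 1 (valence 4) → 3 H
  atom 13: C, bond orders sum to 3 (valence 4) → 1 H
Total hydrogens: 20.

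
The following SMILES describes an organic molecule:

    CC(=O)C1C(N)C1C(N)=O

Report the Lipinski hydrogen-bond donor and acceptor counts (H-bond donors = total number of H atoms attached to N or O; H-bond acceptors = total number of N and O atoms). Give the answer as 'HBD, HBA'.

4, 4

Donors: find every N or O and count the H atoms it carries.
  atom 3 (O): bond orders sum to 2 → 0 H
  atom 6 (N): bond orders sum to 1 → 2 H
  atom 9 (N): bond orders sum to 1 → 2 H
  atom 10 (O): bond orders sum to 2 → 0 H
Lipinski HBD = 4.
Acceptors: N atoms = 2, O atoms = 2 → HBA = 4.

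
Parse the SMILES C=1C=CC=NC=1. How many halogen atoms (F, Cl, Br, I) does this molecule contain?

0

Scan the SMILES for the halogen motif — none present.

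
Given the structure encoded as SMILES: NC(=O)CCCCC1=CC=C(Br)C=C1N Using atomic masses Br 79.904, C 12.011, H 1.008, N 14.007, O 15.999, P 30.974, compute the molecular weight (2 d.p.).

271.16 g/mol

First, the molecular formula is C11H15BrN2O (counting implicit H from valence).
  Br: 1 × 79.904 = 79.904
  C: 11 × 12.011 = 132.121
  H: 15 × 1.008 = 15.120
  N: 2 × 14.007 = 28.014
  O: 1 × 15.999 = 15.999
Sum: 1×79.904 + 11×12.011 + 15×1.008 + 2×14.007 + 1×15.999 = 271.158 → 271.16 g/mol.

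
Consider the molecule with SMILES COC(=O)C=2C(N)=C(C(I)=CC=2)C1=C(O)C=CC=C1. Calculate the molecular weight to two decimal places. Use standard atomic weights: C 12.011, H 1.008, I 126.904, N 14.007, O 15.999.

First, the molecular formula is C14H12INO3 (counting implicit H from valence).
  C: 14 × 12.011 = 168.154
  H: 12 × 1.008 = 12.096
  I: 1 × 126.904 = 126.904
  N: 1 × 14.007 = 14.007
  O: 3 × 15.999 = 47.997
Sum: 14×12.011 + 12×1.008 + 1×126.904 + 1×14.007 + 3×15.999 = 369.158 → 369.16 g/mol.

369.16 g/mol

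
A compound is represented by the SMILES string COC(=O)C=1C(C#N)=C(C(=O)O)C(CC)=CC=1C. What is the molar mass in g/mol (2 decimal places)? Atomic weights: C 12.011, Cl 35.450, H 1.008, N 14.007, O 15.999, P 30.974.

247.25 g/mol

First, the molecular formula is C13H13NO4 (counting implicit H from valence).
  C: 13 × 12.011 = 156.143
  H: 13 × 1.008 = 13.104
  N: 1 × 14.007 = 14.007
  O: 4 × 15.999 = 63.996
Sum: 13×12.011 + 13×1.008 + 1×14.007 + 4×15.999 = 247.250 → 247.25 g/mol.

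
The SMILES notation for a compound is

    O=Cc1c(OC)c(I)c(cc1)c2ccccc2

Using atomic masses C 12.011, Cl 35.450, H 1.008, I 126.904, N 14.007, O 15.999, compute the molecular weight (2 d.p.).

First, the molecular formula is C14H11IO2 (counting implicit H from valence).
  C: 14 × 12.011 = 168.154
  H: 11 × 1.008 = 11.088
  I: 1 × 126.904 = 126.904
  O: 2 × 15.999 = 31.998
Sum: 14×12.011 + 11×1.008 + 1×126.904 + 2×15.999 = 338.144 → 338.14 g/mol.

338.14 g/mol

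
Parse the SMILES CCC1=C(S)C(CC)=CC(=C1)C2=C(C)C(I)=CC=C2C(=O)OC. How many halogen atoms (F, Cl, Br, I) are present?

Halogen atoms appear at heavy-atom position 16 (1×I).
Other groups present: 1 ester, 1 thiol.
Halogen count: 1.

1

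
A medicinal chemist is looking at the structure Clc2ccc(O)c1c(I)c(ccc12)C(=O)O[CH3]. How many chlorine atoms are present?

Scan the SMILES for Cl atoms (remember two-letter symbols like Cl and Br are single atoms).
Chlorine count: 1.

1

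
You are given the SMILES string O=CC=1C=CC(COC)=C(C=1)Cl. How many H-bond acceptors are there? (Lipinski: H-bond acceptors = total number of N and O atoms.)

2

N atoms: 0; O atoms: 2.
Lipinski HBA = 0 + 2 = 2.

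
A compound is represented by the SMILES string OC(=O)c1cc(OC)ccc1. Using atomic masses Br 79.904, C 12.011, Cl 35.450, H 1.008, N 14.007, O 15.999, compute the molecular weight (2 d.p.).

First, the molecular formula is C8H8O3 (counting implicit H from valence).
  C: 8 × 12.011 = 96.088
  H: 8 × 1.008 = 8.064
  O: 3 × 15.999 = 47.997
Sum: 8×12.011 + 8×1.008 + 3×15.999 = 152.149 → 152.15 g/mol.

152.15 g/mol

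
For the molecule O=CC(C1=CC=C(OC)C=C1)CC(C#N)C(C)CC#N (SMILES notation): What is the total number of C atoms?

Count every carbon token in the SMILES (each C, including those in ring-closure positions and inside branches).
Carbon count: 16.

16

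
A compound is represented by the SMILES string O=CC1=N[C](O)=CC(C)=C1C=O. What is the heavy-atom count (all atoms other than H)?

12

Every atom symbol written in the SMILES (organic subset) is one heavy atom; implicit H are not written.
Heavy atoms by element → C:8, N:1, O:3.
Total: 12.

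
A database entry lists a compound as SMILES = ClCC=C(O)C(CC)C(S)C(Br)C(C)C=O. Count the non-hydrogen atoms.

Every atom symbol written in the SMILES (organic subset) is one heavy atom; implicit H are not written.
Heavy atoms by element → Br:1, C:11, Cl:1, O:2, S:1.
Total: 16.

16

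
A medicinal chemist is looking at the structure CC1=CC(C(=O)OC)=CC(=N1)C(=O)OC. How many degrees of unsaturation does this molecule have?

Molecular formula: C10H11NO4.
DoU = (2C + 2 + N − H − X) / 2, where X is the halogen count and O/S are ignored.
    = (2·10 + 2 + 1 − 11 − 0) / 2 = 12 / 2 = 6.

6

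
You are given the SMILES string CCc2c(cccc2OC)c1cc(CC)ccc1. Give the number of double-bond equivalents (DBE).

Molecular formula: C17H20O.
DoU = (2C + 2 + N − H − X) / 2, where X is the halogen count and O/S are ignored.
    = (2·17 + 2 + 0 − 20 − 0) / 2 = 16 / 2 = 8.

8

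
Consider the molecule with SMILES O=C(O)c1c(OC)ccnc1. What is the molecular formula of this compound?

C7H7NO3

Walk through each heavy atom and fill implicit hydrogens from standard valence (C 4, N 3, O 2, S 2, halogen 1); for lowercase aromatic atoms, an aromatic c carries 1 H when it has two neighbours and 0 H with three, and aromatic n carries 0 H:
  atom 1: O, bond orders sum to 2 (valence 2) → 0 H
  atom 2: C, bond orders sum to 4 (valence 4) → 0 H
  atom 3: O, bond orders sum to 1 (valence 2) → 1 H
  atom 4: aromatic c, 3 neighbours → 0 H
  atom 5: aromatic c, 3 neighbours → 0 H
  atom 6: O, bond orders sum to 2 (valence 2) → 0 H
  atom 7: C, bond orders sum to 1 (valence 4) → 3 H
  atom 8: aromatic c, 2 neighbours → 1 H
  atom 9: aromatic c, 2 neighbours → 1 H
  atom 10: aromatic n, 2 neighbours → 0 H
  atom 11: aromatic c, 2 neighbours → 1 H
Totals → C:7, H:7, N:1, O:3.
In Hill order: C7H7NO3.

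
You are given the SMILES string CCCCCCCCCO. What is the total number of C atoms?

Count every carbon token in the SMILES (each C, including those in ring-closure positions and inside branches).
Carbon count: 9.

9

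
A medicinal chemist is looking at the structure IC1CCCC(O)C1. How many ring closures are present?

1

In SMILES, each pair of matching ring-closure digits denotes one ring-closing bond; the number of such bonds equals the number of independent rings.
Ring-closure bonds here: 1.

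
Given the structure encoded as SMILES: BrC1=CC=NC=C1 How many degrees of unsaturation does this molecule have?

Molecular formula: C5H4BrN.
DoU = (2C + 2 + N − H − X) / 2, where X is the halogen count and O/S are ignored.
    = (2·5 + 2 + 1 − 4 − 1) / 2 = 8 / 2 = 4.

4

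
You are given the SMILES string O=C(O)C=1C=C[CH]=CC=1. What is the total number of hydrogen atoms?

Walk through each heavy atom and fill implicit hydrogens from standard valence (C 4, N 3, O 2, S 2, halogen 1):
  atom 1: O, bond orders sum to 2 (valence 2) → 0 H
  atom 2: C, bond orders sum to 4 (valence 4) → 0 H
  atom 3: O, bond orders sum to 1 (valence 2) → 1 H
  atom 4: C, bond orders sum to 4 (valence 4) → 0 H
  atom 5: C, bond orders sum to 3 (valence 4) → 1 H
  atom 6: C, bond orders sum to 3 (valence 4) → 1 H
  atom 7: C with explicit H count 1
  atom 8: C, bond orders sum to 3 (valence 4) → 1 H
  atom 9: C, bond orders sum to 3 (valence 4) → 1 H
Total hydrogens: 6.

6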